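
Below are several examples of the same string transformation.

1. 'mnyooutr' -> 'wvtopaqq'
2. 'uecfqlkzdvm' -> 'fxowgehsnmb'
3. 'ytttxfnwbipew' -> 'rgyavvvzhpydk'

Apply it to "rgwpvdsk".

In each case the input is transformed by: move the last 3 characters to the front (rotate right by 3), then shift every letter 2 places forward in the alphabet (wrapping around).
So "rgwpvdsk" becomes "fumtiyrx".

fumtiyrx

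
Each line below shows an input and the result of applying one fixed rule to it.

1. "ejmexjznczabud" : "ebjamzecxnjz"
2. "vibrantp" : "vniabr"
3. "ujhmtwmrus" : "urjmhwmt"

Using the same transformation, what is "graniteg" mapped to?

gtrian

Each output is the input with this applied: delete the last 2 characters, then take characters alternately from the front and the back (1st, last, 2nd, 2nd-last, ...).
Starting from "graniteg": after the first operation, "granit"; after the second, "gtrian".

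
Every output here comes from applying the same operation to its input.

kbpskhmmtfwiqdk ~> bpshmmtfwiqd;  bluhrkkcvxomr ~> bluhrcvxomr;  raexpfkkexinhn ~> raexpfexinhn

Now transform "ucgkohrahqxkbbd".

Each output is the input with this applied: remove every "k".
For "ucgkohrahqxkbbd" the result is "ucgohrahqxbbd".

ucgohrahqxbbd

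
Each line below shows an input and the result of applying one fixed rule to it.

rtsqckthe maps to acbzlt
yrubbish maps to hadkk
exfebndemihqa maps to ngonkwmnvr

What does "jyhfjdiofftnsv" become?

shqosmrxooc

Rule — delete the last 3 characters, then shift every letter 9 places forward in the alphabet (wrapping around).
"jyhfjdiofftnsv" → "jyhfjdiofft" → "shqosmrxooc".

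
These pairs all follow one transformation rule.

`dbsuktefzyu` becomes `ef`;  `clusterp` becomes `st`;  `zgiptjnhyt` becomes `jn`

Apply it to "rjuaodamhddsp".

hd

Each output is the input with this applied: move the last 3 characters to the front (rotate right by 3), then keep only the last 2 characters.
Starting from "rjuaodamhddsp": after the first operation, "dsprjuaodamhd"; after the second, "hd".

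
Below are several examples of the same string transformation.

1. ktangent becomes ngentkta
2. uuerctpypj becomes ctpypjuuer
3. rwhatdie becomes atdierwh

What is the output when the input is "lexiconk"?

Looking at the pairs, the operation is to swap the front and back halves of the string, then move the last character to the front.
Working it through for "lexiconk": intermediate "conklexi", final "iconklex".

iconklex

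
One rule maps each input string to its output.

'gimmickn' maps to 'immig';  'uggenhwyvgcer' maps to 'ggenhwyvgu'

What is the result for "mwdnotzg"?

Rule — delete the last 3 characters, then move the first character to the end.
Working it through for "mwdnotzg": intermediate "mwdno", final "wdnom".
(Check on "uggenhwyvgcer": → "uggenhwyvg" → "ggenhwyvgu" ✓)

wdnom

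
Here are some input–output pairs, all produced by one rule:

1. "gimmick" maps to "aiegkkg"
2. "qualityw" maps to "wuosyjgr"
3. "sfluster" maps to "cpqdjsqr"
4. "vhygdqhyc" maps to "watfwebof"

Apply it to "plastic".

ganjyqr

What's happening: shift every letter 2 places backward in the alphabet (wrapping around), then move the last 2 characters to the front (rotate right by 2).
Applying both steps to "plastic": "njyqrga", then "ganjyqr".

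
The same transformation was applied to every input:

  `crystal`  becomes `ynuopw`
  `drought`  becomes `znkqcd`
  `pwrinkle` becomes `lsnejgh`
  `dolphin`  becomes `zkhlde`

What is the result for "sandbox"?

What's happening: delete the last character, then shift every letter 4 places backward in the alphabet (wrapping around).
Applying both steps to "sandbox": "sandbo", then "owjzxk".

owjzxk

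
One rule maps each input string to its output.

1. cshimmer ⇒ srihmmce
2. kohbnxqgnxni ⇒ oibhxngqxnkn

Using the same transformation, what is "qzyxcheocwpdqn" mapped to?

Each output is the input with this applied: swap the first and last characters, then swap each adjacent pair of characters (1↔2, 3↔4, ...).
On "qzyxcheocwpdqn" that produces "znxyhcoewcdpqq".

znxyhcoewcdpqq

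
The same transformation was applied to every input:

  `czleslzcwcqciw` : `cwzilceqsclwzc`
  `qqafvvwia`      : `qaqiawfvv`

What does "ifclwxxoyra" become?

The pattern: take characters alternately from the front and the back (1st, last, 2nd, 2nd-last, ...).
For "ifclwxxoyra" the result is "iafrcylowxx".

iafrcylowxx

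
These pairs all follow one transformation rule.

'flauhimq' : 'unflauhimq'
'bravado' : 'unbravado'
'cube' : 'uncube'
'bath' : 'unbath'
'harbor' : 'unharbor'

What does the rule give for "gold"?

ungold

What's happening: prepend "un".
Applying that to "gold" gives "ungold".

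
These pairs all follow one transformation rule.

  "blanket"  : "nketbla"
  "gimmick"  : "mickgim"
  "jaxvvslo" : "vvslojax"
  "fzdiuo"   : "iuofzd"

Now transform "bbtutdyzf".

utdyzfbbt

Rule — move the first 3 characters to the end (rotate left by 3).
For "bbtutdyzf" the result is "utdyzfbbt".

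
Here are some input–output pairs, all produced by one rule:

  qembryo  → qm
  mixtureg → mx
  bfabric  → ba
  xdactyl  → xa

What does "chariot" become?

ca

The pattern: keep every other character starting from the first (positions 1st, 3rd, 5th, ...), then delete the last 2 characters.
Working it through for "chariot": intermediate "cait", final "ca".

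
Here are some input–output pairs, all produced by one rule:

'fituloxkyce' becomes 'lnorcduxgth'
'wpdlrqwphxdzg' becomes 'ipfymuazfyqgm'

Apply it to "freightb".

ckoanrpq

In each case the input is transformed by: shift every letter 9 places forward in the alphabet (wrapping around), then move the last 2 characters to the front (rotate right by 2).
Working it through for "freightb": intermediate "oanrpqck", final "ckoanrpq".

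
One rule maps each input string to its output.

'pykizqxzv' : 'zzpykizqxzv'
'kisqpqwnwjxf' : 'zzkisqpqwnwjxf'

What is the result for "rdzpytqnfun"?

zzrdzpytqnfun

Rule — prepend "zz".
On "rdzpytqnfun" that produces "zzrdzpytqnfun".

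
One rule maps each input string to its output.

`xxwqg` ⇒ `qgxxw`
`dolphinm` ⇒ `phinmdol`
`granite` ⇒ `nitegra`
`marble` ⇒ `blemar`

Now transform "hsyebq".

The rule is to move the first 3 characters to the end (rotate left by 3).
On "hsyebq" that produces "ebqhsy".

ebqhsy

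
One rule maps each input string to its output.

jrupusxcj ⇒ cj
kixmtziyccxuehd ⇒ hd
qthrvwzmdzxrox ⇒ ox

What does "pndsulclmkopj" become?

The transformation: keep only the last 2 characters.
Applying that to "pndsulclmkopj" gives "pj".

pj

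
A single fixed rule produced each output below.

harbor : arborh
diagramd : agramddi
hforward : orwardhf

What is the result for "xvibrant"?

ibrantxv

Rule — swap the front and back halves of the string, then move the last 2 characters to the front (rotate right by 2).
"xvibrant" → "rantxvib" → "ibrantxv".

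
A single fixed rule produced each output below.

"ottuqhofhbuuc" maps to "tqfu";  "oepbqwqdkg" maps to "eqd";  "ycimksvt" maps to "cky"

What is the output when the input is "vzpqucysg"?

zus

In each case the input is transformed by: swap the first and last characters, then keep one character in every 3, starting at position 2 (positions 2nd, 5th, 8th, ...).
So "vzpqucysg" becomes "zus".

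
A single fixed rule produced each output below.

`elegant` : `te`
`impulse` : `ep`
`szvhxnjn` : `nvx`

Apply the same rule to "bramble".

ea

The pattern: take characters alternately from the front and the back (1st, last, 2nd, 2nd-last, ...), then keep one character in every 3, starting at position 2 (positions 2nd, 5th, 8th, ...).
"bramble" → "berlabm" → "ea".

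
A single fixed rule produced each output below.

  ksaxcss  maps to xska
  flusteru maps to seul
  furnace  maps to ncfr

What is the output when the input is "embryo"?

rom

In each case the input is transformed by: move the first 3 characters to the end (rotate left by 3), then keep every other character starting from the first (positions 1st, 3rd, 5th, ...).
Starting from "embryo": after the first operation, "ryoemb"; after the second, "rom".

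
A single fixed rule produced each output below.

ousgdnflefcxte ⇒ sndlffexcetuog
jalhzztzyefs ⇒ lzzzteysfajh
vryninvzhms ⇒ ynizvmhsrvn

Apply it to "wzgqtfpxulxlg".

Rule — swap each adjacent pair of characters (1↔2, 3↔4, ...), then move the first 3 characters to the end (rotate left by 3).
On "wzgqtfpxulxlg": the first step gives "zwqgftxplulxg", and the second then gives "gftxplulxgzwq".

gftxplulxgzwq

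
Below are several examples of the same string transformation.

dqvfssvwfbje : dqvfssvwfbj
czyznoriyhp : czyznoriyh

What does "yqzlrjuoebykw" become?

The rule is to delete the last character.
Applying that to "yqzlrjuoebykw" gives "yqzlrjuoebyk".

yqzlrjuoebyk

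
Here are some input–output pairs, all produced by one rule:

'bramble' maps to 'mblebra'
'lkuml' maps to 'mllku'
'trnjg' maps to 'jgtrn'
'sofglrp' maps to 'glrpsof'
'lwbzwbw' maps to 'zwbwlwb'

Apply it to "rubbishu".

Each output is the input with this applied: move the first 3 characters to the end (rotate left by 3).
"rubbishu" → "bishurub".

bishurub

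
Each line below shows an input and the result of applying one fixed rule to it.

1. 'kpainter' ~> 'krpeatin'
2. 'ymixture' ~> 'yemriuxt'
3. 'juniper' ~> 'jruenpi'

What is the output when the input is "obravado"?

oobdraav

What's happening: take characters alternately from the front and the back (1st, last, 2nd, 2nd-last, ...).
Doing the same to "obravado": "oobdraav".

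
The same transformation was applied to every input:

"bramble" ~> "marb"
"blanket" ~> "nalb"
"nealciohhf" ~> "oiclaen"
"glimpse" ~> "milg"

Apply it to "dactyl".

The rule is to reverse the string, then delete the first 3 characters.
On "dactyl": the first step gives "lytcad", and the second then gives "cad".
(Check on "bramble": → "elbmarb" → "marb" ✓)

cad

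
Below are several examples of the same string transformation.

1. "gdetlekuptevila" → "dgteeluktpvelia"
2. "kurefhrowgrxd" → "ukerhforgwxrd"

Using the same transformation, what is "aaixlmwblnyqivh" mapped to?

Each output is the input with this applied: swap each adjacent pair of characters (1↔2, 3↔4, ...).
Doing the same to "aaixlmwblnyqivh": "aaximlbwnlqyvih".

aaximlbwnlqyvih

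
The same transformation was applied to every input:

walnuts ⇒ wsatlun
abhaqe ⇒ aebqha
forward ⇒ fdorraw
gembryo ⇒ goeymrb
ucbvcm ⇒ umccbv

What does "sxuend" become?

In each case the input is transformed by: take characters alternately from the front and the back (1st, last, 2nd, 2nd-last, ...).
For "sxuend" the result is "sdxnue".

sdxnue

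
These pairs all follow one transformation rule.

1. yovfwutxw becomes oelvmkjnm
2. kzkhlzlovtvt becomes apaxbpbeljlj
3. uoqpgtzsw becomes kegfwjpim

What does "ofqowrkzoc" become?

The pattern: shift every letter 10 places backward in the alphabet (wrapping around).
"ofqowrkzoc" → "evgemhapes".

evgemhapes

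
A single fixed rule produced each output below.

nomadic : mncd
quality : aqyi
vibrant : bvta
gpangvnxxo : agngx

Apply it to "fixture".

xfeu

Rule — keep every other character starting from the first (positions 1st, 3rd, 5th, ...), then swap each adjacent pair of characters (1↔2, 3↔4, ...).
On "fixture" that produces "xfeu".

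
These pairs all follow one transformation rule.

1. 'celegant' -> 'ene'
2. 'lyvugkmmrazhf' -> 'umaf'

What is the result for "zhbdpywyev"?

Rule — move the first 2 characters to the end (rotate left by 2), then keep one character in every 3, starting at position 2 (positions 2nd, 5th, 8th, ...).
"zhbdpywyev" → "bdpywyevzh" → "dwv".
(Check on "lyvugkmmrazhf": → "vugkmmrazhfly" → "umaf" ✓)

dwv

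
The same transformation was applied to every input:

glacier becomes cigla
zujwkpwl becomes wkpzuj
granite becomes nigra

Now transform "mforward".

What's happening: delete the last 2 characters, then move the first 3 characters to the end (rotate left by 3).
For "mforward" the result is "rwamfo".

rwamfo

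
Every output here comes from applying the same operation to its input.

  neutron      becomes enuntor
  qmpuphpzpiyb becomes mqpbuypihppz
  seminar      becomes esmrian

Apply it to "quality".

uqaylti

Each output is the input with this applied: move the first character to the end, then take characters alternately from the front and the back (1st, last, 2nd, 2nd-last, ...).
Working it through for "quality": intermediate "ualityq", final "uqaylti".
(Check on "qmpuphpzpiyb": → "mpuphpzpiybq" → "mqpbuypihppz" ✓)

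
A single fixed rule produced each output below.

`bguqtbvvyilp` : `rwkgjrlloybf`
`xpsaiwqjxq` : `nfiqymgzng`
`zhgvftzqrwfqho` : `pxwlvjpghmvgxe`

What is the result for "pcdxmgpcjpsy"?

The pattern: shift every letter 10 places backward in the alphabet (wrapping around).
So "pcdxmgpcjpsy" becomes "fstncwfszfio".

fstncwfszfio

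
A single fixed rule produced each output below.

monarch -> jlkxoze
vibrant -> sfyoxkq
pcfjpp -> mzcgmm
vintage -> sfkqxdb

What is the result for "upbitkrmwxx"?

rmyfqhojtuu

Rule — shift every letter 3 places backward in the alphabet (wrapping around).
On "upbitkrmwxx" that produces "rmyfqhojtuu".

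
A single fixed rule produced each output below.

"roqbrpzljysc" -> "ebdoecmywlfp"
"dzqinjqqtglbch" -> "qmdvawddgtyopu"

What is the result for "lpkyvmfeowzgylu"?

The rule is to shift every letter 13 places forward in the alphabet (wrapping around) — i.e. ROT13.
On "lpkyvmfeowzgylu" that produces "ycxlizsrbjmtlyh".

ycxlizsrbjmtlyh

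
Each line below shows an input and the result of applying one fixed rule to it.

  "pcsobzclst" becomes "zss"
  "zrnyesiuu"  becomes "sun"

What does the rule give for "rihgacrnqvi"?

What's happening: keep one character in every 3, starting at position 3 (positions 3rd, 6th, 9th, ...), then move the first character to the end.
"rihgacrnqvi" → "cqh".

cqh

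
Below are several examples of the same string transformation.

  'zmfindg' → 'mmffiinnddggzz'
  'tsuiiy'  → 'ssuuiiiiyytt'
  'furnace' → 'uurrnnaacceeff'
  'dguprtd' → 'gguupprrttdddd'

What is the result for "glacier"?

What's happening: move the first character to the end, then double every character.
Working it through for "glacier": intermediate "lacierg", final "llaacciieerrgg".

llaacciieerrgg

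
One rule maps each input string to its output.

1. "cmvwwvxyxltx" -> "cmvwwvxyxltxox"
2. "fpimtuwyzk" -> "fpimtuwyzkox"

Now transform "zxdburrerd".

In each case the input is transformed by: append "ox".
On "zxdburrerd" that produces "zxdburrerdox".

zxdburrerdox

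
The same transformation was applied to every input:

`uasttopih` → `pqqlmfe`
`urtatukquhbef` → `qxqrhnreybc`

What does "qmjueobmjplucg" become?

grblyjgmirzd

The transformation: delete the first 2 characters, then shift every letter 3 places backward in the alphabet (wrapping around).
For "qmjueobmjplucg", step one produces "jueobmjplucg"; step two turns that into "grblyjgmirzd".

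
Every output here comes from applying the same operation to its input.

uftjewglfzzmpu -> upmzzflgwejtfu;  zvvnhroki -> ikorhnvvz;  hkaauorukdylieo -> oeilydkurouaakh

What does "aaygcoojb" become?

The pattern: reverse the string.
Applying that to "aaygcoojb" gives "bjoocgyaa".

bjoocgyaa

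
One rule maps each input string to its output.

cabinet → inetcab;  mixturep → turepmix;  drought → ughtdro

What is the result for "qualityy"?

lityyqua

Each output is the input with this applied: move the first 3 characters to the end (rotate left by 3).
So "qualityy" becomes "lityyqua".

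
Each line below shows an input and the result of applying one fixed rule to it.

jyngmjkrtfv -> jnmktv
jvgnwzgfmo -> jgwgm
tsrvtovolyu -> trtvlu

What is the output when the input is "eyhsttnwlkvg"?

ehtnlv

The rule is to keep every other character starting from the first (positions 1st, 3rd, 5th, ...).
"eyhsttnwlkvg" → "ehtnlv".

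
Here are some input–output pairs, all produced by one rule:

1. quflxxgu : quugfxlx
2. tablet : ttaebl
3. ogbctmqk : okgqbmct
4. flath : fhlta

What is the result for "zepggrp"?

Looking at the pairs, the operation is to take characters alternately from the front and the back (1st, last, 2nd, 2nd-last, ...).
Doing the same to "zepggrp": "zperpgg".

zperpgg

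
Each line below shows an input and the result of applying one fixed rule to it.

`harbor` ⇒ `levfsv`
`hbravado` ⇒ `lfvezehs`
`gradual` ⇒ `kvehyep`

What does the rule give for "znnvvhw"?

drrzzla

The rule is to shift every letter 4 places forward in the alphabet (wrapping around).
So "znnvvhw" becomes "drrzzla".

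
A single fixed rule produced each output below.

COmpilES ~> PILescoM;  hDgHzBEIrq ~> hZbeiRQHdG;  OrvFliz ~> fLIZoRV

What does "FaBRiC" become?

Looking at the pairs, the operation is to move the first 3 characters to the end (rotate left by 3), then flip the case of every letter.
On "FaBRiC": the first step gives "RiCFaB", and the second then gives "rIcfAb".
(Check on "COmpilES": → "pilESCOm" → "PILescoM" ✓)

rIcfAb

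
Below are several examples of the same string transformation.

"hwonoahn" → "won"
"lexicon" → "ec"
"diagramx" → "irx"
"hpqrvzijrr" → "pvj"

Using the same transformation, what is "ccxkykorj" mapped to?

Each output is the input with this applied: keep one character in every 3, starting at position 2 (positions 2nd, 5th, 8th, ...).
So "ccxkykorj" becomes "cyr".

cyr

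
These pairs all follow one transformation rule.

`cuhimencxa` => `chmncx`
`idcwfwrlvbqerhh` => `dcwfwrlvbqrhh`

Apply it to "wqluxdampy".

wqlxdmpy

Each output is the input with this applied: remove every vowel.
For "wqluxdampy" the result is "wqlxdmpy".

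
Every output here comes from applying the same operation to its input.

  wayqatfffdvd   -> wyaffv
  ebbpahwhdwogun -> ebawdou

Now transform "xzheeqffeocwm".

xhefecm

Rule — keep every other character starting from the first (positions 1st, 3rd, 5th, ...).
"xzheeqffeocwm" → "xhefecm".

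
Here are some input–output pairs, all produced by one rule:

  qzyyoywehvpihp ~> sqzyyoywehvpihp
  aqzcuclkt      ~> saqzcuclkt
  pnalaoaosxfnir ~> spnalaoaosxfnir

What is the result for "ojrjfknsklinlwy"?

What's happening: prepend "s".
Doing the same to "ojrjfknsklinlwy": "sojrjfknsklinlwy".

sojrjfknsklinlwy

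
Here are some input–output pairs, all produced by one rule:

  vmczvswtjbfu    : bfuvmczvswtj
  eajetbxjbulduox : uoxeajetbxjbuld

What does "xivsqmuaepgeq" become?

The transformation: move the last 3 characters to the front (rotate right by 3).
"xivsqmuaepgeq" → "geqxivsqmuaep".

geqxivsqmuaep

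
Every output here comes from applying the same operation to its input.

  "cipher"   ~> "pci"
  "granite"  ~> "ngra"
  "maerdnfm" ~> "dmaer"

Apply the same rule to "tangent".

What's happening: delete the last 3 characters, then move the last character to the front.
Applying both steps to "tangent": "tang", then "gtan".

gtan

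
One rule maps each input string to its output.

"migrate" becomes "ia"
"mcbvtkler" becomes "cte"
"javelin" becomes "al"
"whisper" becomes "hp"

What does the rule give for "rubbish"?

What's happening: keep one character in every 3, starting at position 2 (positions 2nd, 5th, 8th, ...).
Applying that to "rubbish" gives "ui".

ui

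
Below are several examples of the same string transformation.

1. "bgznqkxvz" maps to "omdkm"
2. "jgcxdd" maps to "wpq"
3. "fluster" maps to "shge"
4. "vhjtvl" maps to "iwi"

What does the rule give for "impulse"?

In each case the input is transformed by: shift every letter 13 places forward in the alphabet (wrapping around) — i.e. ROT13, then keep every other character starting from the first (positions 1st, 3rd, 5th, ...).
Working it through for "impulse": intermediate "vzchyfr", final "vcyr".
(Check on "fluster": → "syhfgre" → "shge" ✓)

vcyr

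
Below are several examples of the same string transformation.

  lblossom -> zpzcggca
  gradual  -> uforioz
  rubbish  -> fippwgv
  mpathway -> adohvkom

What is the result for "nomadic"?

What's happening: shift every letter 12 places backward in the alphabet (wrapping around).
"nomadic" → "bcaorwq".

bcaorwq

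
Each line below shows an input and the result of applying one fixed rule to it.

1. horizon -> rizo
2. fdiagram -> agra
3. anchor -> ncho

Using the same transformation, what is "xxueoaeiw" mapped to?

oaei

Each output is the input with this applied: move the last character to the front, then keep only the last 4 characters.
Applying both steps to "xxueoaeiw": "wxxueoaei", then "oaei".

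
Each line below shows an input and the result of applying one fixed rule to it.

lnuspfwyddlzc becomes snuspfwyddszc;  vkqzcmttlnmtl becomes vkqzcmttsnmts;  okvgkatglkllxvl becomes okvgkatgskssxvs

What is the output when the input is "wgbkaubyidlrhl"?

Rule — replace every "l" with "s".
Doing the same to "wgbkaubyidlrhl": "wgbkaubyidsrhs".

wgbkaubyidsrhs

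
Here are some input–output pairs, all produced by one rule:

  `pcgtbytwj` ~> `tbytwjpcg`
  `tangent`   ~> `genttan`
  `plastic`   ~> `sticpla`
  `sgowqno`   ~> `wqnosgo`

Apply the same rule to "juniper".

Rule — move the first 3 characters to the end (rotate left by 3).
So "juniper" becomes "iperjun".

iperjun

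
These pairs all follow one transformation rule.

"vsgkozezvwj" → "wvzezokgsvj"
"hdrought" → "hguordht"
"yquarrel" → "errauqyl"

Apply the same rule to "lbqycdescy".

csedcyqbly

Each output is the input with this applied: reverse the string, then move the first character to the end.
Applying both steps to "lbqycdescy": "ycsedcyqbl", then "csedcyqbly".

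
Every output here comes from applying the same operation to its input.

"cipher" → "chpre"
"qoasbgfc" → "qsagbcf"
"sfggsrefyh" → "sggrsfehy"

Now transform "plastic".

psaitc

The transformation: swap each adjacent pair of characters (1↔2, 3↔4, ...), then delete the first character.
"plastic" → "psaitc".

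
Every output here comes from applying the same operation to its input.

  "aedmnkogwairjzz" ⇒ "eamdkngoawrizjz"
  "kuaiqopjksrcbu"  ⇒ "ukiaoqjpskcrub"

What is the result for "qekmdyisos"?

The rule is to swap each adjacent pair of characters (1↔2, 3↔4, ...).
On "qekmdyisos" that produces "eqmkydsiso".

eqmkydsiso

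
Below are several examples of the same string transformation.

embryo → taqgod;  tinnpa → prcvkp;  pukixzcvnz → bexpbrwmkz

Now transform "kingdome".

Each output is the input with this applied: swap the front and back halves of the string, then shift every letter 2 places forward in the alphabet (wrapping around).
So "kingdome" becomes "fqogmkpi".

fqogmkpi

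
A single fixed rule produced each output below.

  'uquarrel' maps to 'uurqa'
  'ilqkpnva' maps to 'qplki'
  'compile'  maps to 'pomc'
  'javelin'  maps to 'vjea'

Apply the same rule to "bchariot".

rhcba

Rule — delete the last 3 characters, then sort the characters into reverse alphabetical order.
Working it through for "bchariot": intermediate "bchar", final "rhcba".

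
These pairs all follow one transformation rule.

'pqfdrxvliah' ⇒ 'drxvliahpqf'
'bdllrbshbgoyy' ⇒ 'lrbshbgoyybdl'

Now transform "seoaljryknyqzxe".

aljryknyqzxeseo

What's happening: move the first 3 characters to the end (rotate left by 3).
On "seoaljryknyqzxe" that produces "aljryknyqzxeseo".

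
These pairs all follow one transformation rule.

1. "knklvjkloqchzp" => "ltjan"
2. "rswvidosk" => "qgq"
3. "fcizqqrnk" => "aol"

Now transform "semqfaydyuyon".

The pattern: shift every letter 2 places backward in the alphabet (wrapping around), then keep one character in every 3, starting at position 2 (positions 2nd, 5th, 8th, ...).
"semqfaydyuyon" → "qckodywbwswml" → "cdbw".

cdbw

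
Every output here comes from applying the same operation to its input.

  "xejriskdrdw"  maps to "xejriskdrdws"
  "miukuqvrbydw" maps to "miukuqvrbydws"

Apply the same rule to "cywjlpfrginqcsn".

cywjlpfrginqcsns

Each output is the input with this applied: append "s".
For "cywjlpfrginqcsn" the result is "cywjlpfrginqcsns".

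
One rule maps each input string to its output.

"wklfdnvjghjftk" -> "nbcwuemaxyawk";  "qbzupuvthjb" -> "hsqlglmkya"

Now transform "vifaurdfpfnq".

The pattern: delete the last character, then shift every letter 9 places backward in the alphabet (wrapping around).
Applying both steps to "vifaurdfpfnq": "vifaurdfpfn", then "mzwrliuwgwe".

mzwrliuwgwe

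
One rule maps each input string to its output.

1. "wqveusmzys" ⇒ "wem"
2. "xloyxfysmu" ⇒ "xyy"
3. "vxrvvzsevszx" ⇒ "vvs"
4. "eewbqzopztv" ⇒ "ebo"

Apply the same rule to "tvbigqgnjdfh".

tig

The transformation: delete the last 3 characters, then keep one character in every 3, starting at position 1 (positions 1st, 4th, 7th, ...).
On "tvbigqgnjdfh": the first step gives "tvbigqgnj", and the second then gives "tig".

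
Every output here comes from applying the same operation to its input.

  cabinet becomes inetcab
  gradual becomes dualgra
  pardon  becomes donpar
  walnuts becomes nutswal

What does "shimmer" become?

mmershi

Each output is the input with this applied: move the first 3 characters to the end (rotate left by 3).
On "shimmer" that produces "mmershi".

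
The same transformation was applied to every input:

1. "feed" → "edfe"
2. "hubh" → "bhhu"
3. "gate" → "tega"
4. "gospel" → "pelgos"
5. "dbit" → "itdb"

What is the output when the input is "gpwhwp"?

Looking at the pairs, the operation is to swap the front and back halves of the string.
Doing the same to "gpwhwp": "hwpgpw".

hwpgpw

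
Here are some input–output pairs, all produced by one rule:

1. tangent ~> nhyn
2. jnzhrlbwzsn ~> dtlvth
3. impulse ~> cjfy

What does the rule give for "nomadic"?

hgxw

Each output is the input with this applied: keep every other character starting from the first (positions 1st, 3rd, 5th, ...), then shift every letter 6 places backward in the alphabet (wrapping around).
On "nomadic": the first step gives "nmdc", and the second then gives "hgxw".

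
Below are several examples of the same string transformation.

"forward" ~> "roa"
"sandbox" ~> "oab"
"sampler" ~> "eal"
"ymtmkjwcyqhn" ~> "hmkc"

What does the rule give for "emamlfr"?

fml

Each output is the input with this applied: move the last 2 characters to the front (rotate right by 2), then keep one character in every 3, starting at position 1 (positions 1st, 4th, 7th, ...).
Starting from "emamlfr": after the first operation, "fremaml"; after the second, "fml".
(Check on "ymtmkjwcyqhn": → "hnymtmkjwcyq" → "hmkc" ✓)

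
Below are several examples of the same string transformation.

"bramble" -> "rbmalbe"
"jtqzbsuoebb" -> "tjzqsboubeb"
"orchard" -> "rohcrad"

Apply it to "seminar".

esimanr

Rule — swap each adjacent pair of characters (1↔2, 3↔4, ...).
"seminar" → "esimanr".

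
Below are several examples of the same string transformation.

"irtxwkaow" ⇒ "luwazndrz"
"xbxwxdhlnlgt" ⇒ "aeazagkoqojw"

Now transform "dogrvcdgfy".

grjuyfgjib

Each output is the input with this applied: shift every letter 3 places forward in the alphabet (wrapping around).
On "dogrvcdgfy" that produces "grjuyfgjib".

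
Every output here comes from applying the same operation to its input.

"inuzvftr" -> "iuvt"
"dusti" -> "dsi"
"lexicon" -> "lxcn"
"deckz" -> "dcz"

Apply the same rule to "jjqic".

Rule — keep every other character starting from the first (positions 1st, 3rd, 5th, ...).
On "jjqic" that produces "jqc".

jqc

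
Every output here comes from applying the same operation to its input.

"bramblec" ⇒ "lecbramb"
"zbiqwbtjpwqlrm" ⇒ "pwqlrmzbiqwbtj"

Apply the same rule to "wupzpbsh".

bshwupzp

Looking at the pairs, the operation is to swap the front and back halves of the string, then move the first character to the end.
Starting from "wupzpbsh": after the first operation, "pbshwupz"; after the second, "bshwupzp".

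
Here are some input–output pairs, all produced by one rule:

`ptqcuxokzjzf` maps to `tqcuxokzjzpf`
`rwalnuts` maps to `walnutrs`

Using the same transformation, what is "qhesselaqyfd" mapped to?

hesselaqyfqd

Rule — swap the first and last characters, then move the first character to the end.
Starting from "qhesselaqyfd": after the first operation, "dhesselaqyfq"; after the second, "hesselaqyfqd".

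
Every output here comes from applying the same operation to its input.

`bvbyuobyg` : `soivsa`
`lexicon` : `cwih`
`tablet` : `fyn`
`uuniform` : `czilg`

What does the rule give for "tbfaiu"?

In each case the input is transformed by: shift every letter 6 places backward in the alphabet (wrapping around), then delete the first 3 characters.
On "tbfaiu": the first step gives "nvzuco", and the second then gives "uco".

uco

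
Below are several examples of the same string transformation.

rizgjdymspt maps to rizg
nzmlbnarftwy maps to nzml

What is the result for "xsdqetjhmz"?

xsdq

The rule is to keep only the first 4 characters.
Doing the same to "xsdqetjhmz": "xsdq".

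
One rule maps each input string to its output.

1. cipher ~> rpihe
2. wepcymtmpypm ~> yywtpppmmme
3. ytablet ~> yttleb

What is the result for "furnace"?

Looking at the pairs, the operation is to sort the characters into reverse alphabetical order, then delete the last character.
Starting from "furnace": after the first operation, "urnfeca"; after the second, "urnfec".

urnfec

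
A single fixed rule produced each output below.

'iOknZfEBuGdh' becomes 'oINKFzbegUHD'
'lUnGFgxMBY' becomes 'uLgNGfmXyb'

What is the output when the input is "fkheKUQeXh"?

KFEHukEqHx

The transformation: flip the case of every letter, then swap each adjacent pair of characters (1↔2, 3↔4, ...).
For "fkheKUQeXh", step one produces "FKHEkuqExH"; step two turns that into "KFEHukEqHx".
(Check on "lUnGFgxMBY": → "LuNgfGXmby" → "uLgNGfmXyb" ✓)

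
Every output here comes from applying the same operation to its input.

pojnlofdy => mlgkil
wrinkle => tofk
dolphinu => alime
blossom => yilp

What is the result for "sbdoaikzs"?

What's happening: delete the last 3 characters, then shift every letter 3 places backward in the alphabet (wrapping around).
Starting from "sbdoaikzs": after the first operation, "sbdoai"; after the second, "pyalxf".

pyalxf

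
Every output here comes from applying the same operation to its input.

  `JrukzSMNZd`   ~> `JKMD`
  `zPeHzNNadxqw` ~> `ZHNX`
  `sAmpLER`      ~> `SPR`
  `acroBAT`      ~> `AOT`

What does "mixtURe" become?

The transformation: keep one character in every 3, starting at position 1 (positions 1st, 4th, 7th, ...), then convert every letter to uppercase.
"mixtURe" → "mte" → "MTE".

MTE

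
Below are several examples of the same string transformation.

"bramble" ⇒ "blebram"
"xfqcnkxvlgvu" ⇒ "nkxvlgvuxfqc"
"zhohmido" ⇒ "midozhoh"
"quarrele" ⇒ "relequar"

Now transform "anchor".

What's happening: move the first 3 characters to the end (rotate left by 3), then move the first character to the end.
"anchor" → "horanc" → "oranch".
(Check on "bramble": → "mblebra" → "blebram" ✓)

oranch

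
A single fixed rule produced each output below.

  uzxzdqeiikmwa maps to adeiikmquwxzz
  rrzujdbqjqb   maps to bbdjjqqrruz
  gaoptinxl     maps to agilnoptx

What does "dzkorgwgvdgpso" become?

ddgggkooprsvwz

Each output is the input with this applied: sort the characters into alphabetical order.
"dzkorgwgvdgpso" → "ddgggkooprsvwz".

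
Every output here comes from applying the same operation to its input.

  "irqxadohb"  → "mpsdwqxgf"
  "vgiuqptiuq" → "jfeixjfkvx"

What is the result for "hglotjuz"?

Rule — shift every letter 11 places backward in the alphabet (wrapping around), then move the first 3 characters to the end (rotate left by 3).
For "hglotjuz", step one produces "wvadiyjo"; step two turns that into "diyjowva".

diyjowva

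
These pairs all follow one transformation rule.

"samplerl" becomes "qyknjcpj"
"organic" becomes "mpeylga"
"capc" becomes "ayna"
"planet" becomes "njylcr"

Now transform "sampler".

What's happening: shift every letter 2 places backward in the alphabet (wrapping around).
On "sampler" that produces "qyknjcp".

qyknjcp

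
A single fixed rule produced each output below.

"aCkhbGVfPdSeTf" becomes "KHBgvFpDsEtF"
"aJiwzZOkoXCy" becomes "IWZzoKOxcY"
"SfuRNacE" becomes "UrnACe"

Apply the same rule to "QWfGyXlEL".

Rule — flip the case of every letter, then delete the first 2 characters.
Starting from "QWfGyXlEL": after the first operation, "qwFgYxLel"; after the second, "FgYxLel".

FgYxLel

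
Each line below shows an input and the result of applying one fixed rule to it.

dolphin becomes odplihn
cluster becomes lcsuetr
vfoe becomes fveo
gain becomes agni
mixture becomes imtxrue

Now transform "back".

abkc

The transformation: swap each adjacent pair of characters (1↔2, 3↔4, ...).
For "back" the result is "abkc".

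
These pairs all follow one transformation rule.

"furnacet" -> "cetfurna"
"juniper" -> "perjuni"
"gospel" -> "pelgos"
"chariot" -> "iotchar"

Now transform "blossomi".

Each output is the input with this applied: move the last 3 characters to the front (rotate right by 3).
So "blossomi" becomes "omibloss".

omibloss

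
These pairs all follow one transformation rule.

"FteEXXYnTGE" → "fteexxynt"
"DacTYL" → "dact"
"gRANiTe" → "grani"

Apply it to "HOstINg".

In each case the input is transformed by: delete the last 2 characters, then convert every letter to lowercase.
For "HOstINg" the result is "hosti".

hosti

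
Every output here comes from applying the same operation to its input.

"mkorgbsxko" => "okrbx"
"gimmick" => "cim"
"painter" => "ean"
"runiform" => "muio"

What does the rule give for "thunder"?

ehn

The pattern: keep every other character starting from the second (positions 2nd, 4th, 6th, ...), then move the last character to the front.
Working it through for "thunder": intermediate "hne", final "ehn".
(Check on "mkorgbsxko": → "krbxo" → "okrbx" ✓)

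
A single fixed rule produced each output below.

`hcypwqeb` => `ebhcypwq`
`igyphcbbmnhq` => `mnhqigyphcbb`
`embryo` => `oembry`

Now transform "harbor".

rharbo

Each output is the input with this applied: move the first 2 characters to the end (rotate left by 2), then swap the front and back halves of the string.
Doing the same to "harbor": "rharbo".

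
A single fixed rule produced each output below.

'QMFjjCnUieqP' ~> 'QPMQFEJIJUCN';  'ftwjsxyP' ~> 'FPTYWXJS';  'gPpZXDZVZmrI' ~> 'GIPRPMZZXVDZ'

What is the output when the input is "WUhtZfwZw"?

WWUZHWTFZ

The transformation: take characters alternately from the front and the back (1st, last, 2nd, 2nd-last, ...), then convert every letter to uppercase.
Starting from "WUhtZfwZw": after the first operation, "WwUZhwtfZ"; after the second, "WWUZHWTFZ".
(Check on "QMFjjCnUieqP": → "QPMqFejijUCn" → "QPMQFEJIJUCN" ✓)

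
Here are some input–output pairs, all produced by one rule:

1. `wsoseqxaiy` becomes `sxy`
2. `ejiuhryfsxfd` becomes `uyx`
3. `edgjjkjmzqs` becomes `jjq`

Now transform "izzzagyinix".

Rule — delete the first 3 characters, then keep one character in every 3, starting at position 1 (positions 1st, 4th, 7th, ...).
For "izzzagyinix", step one produces "zagyinix"; step two turns that into "zyi".

zyi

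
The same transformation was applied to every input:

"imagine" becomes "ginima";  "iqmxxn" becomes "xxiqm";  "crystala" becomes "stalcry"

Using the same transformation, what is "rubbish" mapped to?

bisrub

The transformation: delete the last character, then move the first 3 characters to the end (rotate left by 3).
Applying both steps to "rubbish": "rubbis", then "bisrub".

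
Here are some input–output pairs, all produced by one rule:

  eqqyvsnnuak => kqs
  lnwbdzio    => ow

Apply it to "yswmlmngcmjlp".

The pattern: move the last 3 characters to the front (rotate right by 3), then keep one character in every 3, starting at position 3 (positions 3rd, 6th, 9th, ...).
Applying both steps to "yswmlmngcmjlp": "jlpyswmlmngcm", then "pwmc".
(Check on "lnwbdzio": → "ziolnwbd" → "ow" ✓)

pwmc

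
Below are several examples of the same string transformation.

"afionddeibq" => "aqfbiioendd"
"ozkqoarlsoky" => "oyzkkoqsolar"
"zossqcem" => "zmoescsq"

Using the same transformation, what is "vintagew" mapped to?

Each output is the input with this applied: take characters alternately from the front and the back (1st, last, 2nd, 2nd-last, ...).
For "vintagew" the result is "vwiengta".

vwiengta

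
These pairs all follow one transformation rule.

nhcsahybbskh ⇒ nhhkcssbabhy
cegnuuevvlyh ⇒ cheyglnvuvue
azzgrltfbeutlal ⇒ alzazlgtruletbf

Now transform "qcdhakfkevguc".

qccudghvaekkf

Each output is the input with this applied: take characters alternately from the front and the back (1st, last, 2nd, 2nd-last, ...).
So "qcdhakfkevguc" becomes "qccudghvaekkf".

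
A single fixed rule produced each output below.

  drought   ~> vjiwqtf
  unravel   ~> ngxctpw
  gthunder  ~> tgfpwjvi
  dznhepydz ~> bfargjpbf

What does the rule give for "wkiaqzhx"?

The transformation: reverse the string, then shift every letter 2 places forward in the alphabet (wrapping around).
Working it through for "wkiaqzhx": intermediate "xhzqaikw", final "zjbsckmy".

zjbsckmy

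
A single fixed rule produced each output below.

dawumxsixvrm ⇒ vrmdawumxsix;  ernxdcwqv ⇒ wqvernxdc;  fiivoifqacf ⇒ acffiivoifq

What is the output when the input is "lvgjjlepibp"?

Each output is the input with this applied: move the last 3 characters to the front (rotate right by 3).
So "lvgjjlepibp" becomes "ibplvgjjlep".

ibplvgjjlep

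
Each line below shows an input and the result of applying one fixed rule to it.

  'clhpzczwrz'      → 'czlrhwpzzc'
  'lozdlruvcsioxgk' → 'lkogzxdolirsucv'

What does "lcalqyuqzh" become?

lhczaqluqy

The transformation: take characters alternately from the front and the back (1st, last, 2nd, 2nd-last, ...).
For "lcalqyuqzh" the result is "lhczaqluqy".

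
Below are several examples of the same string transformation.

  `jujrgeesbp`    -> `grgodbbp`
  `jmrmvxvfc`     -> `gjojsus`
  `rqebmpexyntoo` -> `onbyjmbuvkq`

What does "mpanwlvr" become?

jmxkti

Rule — shift every letter 3 places backward in the alphabet (wrapping around), then delete the last 2 characters.
For "mpanwlvr" the result is "jmxkti".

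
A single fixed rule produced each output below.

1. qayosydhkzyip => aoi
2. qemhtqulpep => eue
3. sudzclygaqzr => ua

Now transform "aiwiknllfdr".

Rule — keep only the vowels.
So "aiwiknllfdr" becomes "aii".

aii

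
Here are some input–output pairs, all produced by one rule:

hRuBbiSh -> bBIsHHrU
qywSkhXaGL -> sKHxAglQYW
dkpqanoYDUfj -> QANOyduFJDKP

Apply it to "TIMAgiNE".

Rule — flip the case of every letter, then move the first 3 characters to the end (rotate left by 3).
Applying both steps to "TIMAgiNE": "timaGIne", then "aGInetim".

aGInetim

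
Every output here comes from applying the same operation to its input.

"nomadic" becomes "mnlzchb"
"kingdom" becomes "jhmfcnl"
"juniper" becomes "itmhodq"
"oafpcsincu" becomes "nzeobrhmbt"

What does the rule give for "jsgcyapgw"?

irfbxzofv

What's happening: shift every letter 1 place backward in the alphabet (wrapping around).
"jsgcyapgw" → "irfbxzofv".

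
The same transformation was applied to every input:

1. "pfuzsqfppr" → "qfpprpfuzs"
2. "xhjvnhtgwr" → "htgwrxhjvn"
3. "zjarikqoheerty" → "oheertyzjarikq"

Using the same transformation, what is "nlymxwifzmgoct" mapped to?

fzmgoctnlymxwi

The rule is to swap the front and back halves of the string.
"nlymxwifzmgoct" → "fzmgoctnlymxwi".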